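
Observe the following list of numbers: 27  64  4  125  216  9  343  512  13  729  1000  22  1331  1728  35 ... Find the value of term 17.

2744

Reading positions in blocks of 3 reveals the pattern AAB — 2 tracks woven together.
Subsequence A: 27, 64, 125, 216, 343, 512, 729, 1000, 1331, 1728 — perfect cubes starting at 3³.
Subsequence B: 4, 9, 13, 22, 35 — a Fibonacci-like recurrence a_n = a_{n-1} + a_{n-2}.
Term 17 comes from subsequence A (its 12th entry): 2744.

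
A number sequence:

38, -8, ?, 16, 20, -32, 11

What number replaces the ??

29

The terms cycle through 2 interleaved subsequences.
Track A: 38, ?, 20, 11 — subtracting 9 each time.
Track B: -8, 16, -32 — multiplying by -2 each time.
Filling track A at index 2 by its rule yields 29.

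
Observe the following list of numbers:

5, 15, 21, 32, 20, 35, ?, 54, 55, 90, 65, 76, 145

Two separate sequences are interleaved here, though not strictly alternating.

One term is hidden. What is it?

43

The slot pattern repeats as AABB (period 4), so there are 2 interleaved tracks.
Track A: 5, 15, 20, 35, 55, 90, 145 — Fibonacci-style (each term is the sum of the two before it).
Track B: 21, 32, ?, 54, 65, 76 — linear: a_n = 10 + 11·n.
So the missing entry in track B is 43.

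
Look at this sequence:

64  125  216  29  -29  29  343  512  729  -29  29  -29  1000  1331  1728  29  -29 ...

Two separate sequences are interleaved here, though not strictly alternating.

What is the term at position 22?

The slot pattern repeats as AAABBB (period 6), so there are 2 interleaved tracks.
Track A = 64, 125, 216, 343, 512, 729, 1000, 1331, 1728: consecutive cubes n³ from n = 4.
Track B = 29, -29, 29, -29, 29, -29, 29, -29: oscillating between 29 and -29.
The 22nd slot belongs to track B; its 10th term is -29.

-29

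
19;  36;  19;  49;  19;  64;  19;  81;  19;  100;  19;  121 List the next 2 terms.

Split by position mod 2 into 2 tracks.
Track A: 19, 19, 19, 19, 19, 19 (constant 19).
Track B: 36, 49, 64, 81, 100, 121 (the squares 6², 7², 8², …).
Position 13 falls in track A as its term 7, giving 19.
The 14th slot belongs to track B; its 7th term is 144.

19, 144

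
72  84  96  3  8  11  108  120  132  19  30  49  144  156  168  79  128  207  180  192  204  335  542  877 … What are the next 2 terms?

Reading positions in blocks of 6 reveals the pattern AAABBB — 2 tracks woven together.
Track A: 72, 84, 96, 108, 120, 132, 144, 156, 168, 180, 192, 204 — arithmetic, step +12.
Track B: 3, 8, 11, 19, 30, 49, 79, 128, 207, 335, 542, 877 — a Fibonacci-like recurrence a_n = a_{n-1} + a_{n-2}.
Term 25 comes from track A (its 13th entry): 216.
Position 26 falls in track A as its term 14, giving 228.

216, 228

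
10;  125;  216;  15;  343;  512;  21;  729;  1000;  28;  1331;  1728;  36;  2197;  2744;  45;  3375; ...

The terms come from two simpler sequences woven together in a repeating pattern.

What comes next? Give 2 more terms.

4096, 55

Reading positions in blocks of 3 reveals the pattern ABB — 2 tracks woven together.
Stream A is 10, 15, 21, 28, 36, 45, which is the triangular numbers T_4, T_5, ….
Stream B is 125, 216, 343, 512, 729, 1000, 1331, 1728, 2197, 2744, 3375, which is perfect cubes starting at 5³.
Position 18 → stream B, term 12 = 4096.
The 19th slot belongs to stream A; its 7th term is 55.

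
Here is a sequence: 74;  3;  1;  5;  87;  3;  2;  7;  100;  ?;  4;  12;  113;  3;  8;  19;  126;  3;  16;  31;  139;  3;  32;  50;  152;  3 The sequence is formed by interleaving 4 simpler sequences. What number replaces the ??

Split by position mod 4 into 4 tracks.
Track A: 74, 87, 100, 113, 126, 139, 152 (linear: a_n = 61 + 13·n).
Track B: 3, 3, ?, 3, 3, 3, 3 (constant 3).
Track C: 1, 2, 4, 8, 16, 32 (successive powers of 2).
Track D: 5, 7, 12, 19, 31, 50 (a Fibonacci-like recurrence a_n = a_{n-1} + a_{n-2}).
Filling track B at index 3 by its rule yields 3.

3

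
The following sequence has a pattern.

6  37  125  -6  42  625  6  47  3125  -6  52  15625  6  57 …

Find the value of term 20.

67

The terms cycle through 3 interleaved subsequences.
Stream A = 6, -6, 6, -6, 6: oscillating between 6 and -6.
Stream B = 37, 42, 47, 52, 57: arithmetic, step +5.
Stream C = 125, 625, 3125, 15625: powers of 5.
Position 20 → stream B, term 7 = 67.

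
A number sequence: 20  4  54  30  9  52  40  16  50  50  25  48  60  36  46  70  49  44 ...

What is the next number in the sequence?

The terms cycle through 3 interleaved subsequences.
Track A: 20, 30, 40, 50, 60, 70 (adding 10 each time).
Track B: 4, 9, 16, 25, 36, 49 (consecutive squares n² from n = 2).
Track C: 54, 52, 50, 48, 46, 44 (subtracting 2 each time).
Position 19 falls in track A as its term 7, giving 80.

80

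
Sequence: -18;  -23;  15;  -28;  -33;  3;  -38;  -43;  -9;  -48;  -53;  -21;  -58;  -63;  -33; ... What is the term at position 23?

The slot pattern repeats as AAB (period 3), so there are 2 interleaved tracks.
Stream A: -18, -23, -28, -33, -38, -43, -48, -53, -58, -63 — arithmetic with common difference −5.
Stream B: 15, 3, -9, -21, -33 — subtracting 12 each time.
Term 23 comes from stream A (its 16th entry): -93.

-93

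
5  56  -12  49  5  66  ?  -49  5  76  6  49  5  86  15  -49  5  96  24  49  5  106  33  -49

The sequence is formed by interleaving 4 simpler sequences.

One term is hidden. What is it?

Split by position mod 4 into 4 tracks.
Subsequence A is 5, 5, 5, 5, 5, 5, which is the constant sequence 5.
Subsequence B is 56, 66, 76, 86, 96, 106, which is adding 10 each time.
Subsequence C is -12, ?, 6, 15, 24, 33, which is arithmetic, step +9.
Subsequence D is 49, -49, 49, -49, 49, -49, which is the oscillation 49·(−1)^(n+1).
So the missing entry in subsequence C is -3.

-3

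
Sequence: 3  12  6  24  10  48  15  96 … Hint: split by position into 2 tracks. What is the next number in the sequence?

The terms cycle through 2 interleaved subsequences.
Track A: 3, 6, 10, 15 — triangular numbers n(n+1)/2 for n = 2, 3, ….
Track B: 12, 24, 48, 96 — a geometric progression (common ratio 2).
Position 9 → track A, term 5 = 21.

21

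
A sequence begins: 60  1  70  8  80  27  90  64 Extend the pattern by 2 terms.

The terms cycle through 2 interleaved subsequences.
Track A: 60, 70, 80, 90. Linear: a_n = 50 + 10·n.
Track B: 1, 8, 27, 64. The cubes 1³, 2³, 3³, ….
Position 9 → track A, term 5 = 100.
Position 10 → track B, term 5 = 125.

100, 125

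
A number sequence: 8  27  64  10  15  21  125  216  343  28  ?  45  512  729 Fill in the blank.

36

Positions follow the repeating pattern AAABBB; grouping by letter gives 2 tracks.
Subsequence A = 8, 27, 64, 125, 216, 343, 512, 729: consecutive cubes n³ from n = 2.
Subsequence B = 10, 15, 21, 28, ?, 45: triangular numbers starting at T_4.
Filling subsequence B at index 5 by its rule yields 36.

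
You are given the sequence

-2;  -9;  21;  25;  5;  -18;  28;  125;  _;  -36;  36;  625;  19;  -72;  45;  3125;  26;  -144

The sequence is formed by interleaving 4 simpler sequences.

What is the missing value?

12

Split by position mod 4 into 4 tracks.
Track A: -2, 5, ?, 19, 26 — linear: a_n = -9 + 7·n.
Track B: -9, -18, -36, -72, -144 — geometric, ×2 each step.
Track C: 21, 28, 36, 45 — triangular numbers starting at T_6.
Track D: 25, 125, 625, 3125 — powers of 5.
Filling track A at index 3 by its rule yields 12.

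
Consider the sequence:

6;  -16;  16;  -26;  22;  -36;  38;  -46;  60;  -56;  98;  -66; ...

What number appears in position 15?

The terms cycle through 2 interleaved subsequences.
Track A = 6, 16, 22, 38, 60, 98: Fibonacci-style (each term is the sum of the two before it).
Track B = -16, -26, -36, -46, -56, -66: arithmetic, step −10.
The 15th slot belongs to track A; its 8th term is 256.

256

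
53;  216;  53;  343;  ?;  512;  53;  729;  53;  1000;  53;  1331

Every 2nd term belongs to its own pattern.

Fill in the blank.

Taking every 2nd term gives 2 separate tracks.
Track A: 53, 53, ?, 53, 53, 53. Always 53.
Track B: 216, 343, 512, 729, 1000, 1331. The cubes 6³, 7³, 8³, ….
Filling track A at index 3 by its rule yields 53.

53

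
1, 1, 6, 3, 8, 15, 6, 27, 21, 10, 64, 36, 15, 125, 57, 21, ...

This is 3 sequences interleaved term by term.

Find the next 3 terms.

Read the sequence 3 terms at a time; column i is its own pattern.
Track A: 1, 3, 6, 10, 15, 21 (triangular numbers n(n+1)/2 for n = 1, 2, …).
Track B: 1, 8, 27, 64, 125 (perfect cubes starting at 1³).
Track C: 6, 15, 21, 36, 57 (a Fibonacci-like recurrence a_n = a_{n-1} + a_{n-2}).
The 17th slot belongs to track B; its 6th term is 216.
Position 18 falls in track C as its term 6, giving 93.
Position 19 → track A, term 7 = 28.

216, 93, 28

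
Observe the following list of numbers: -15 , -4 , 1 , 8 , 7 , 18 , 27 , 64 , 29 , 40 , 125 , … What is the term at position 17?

Reading positions in blocks of 4 reveals the pattern AABB — 2 tracks woven together.
Stream A: -15, -4, 7, 18, 29, 40 (arithmetic with common difference +11).
Stream B: 1, 8, 27, 64, 125 (consecutive cubes n³ from n = 1).
Term 17 comes from stream A (its 9th entry): 73.

73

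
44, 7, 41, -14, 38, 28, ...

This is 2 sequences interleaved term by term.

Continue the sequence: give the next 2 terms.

35, -56

Odd-indexed and even-indexed terms follow separate rules.
Track A = 44, 41, 38: arithmetic with common difference −3.
Track B = 7, -14, 28: a geometric progression (common ratio -2).
Term 7 comes from track A (its 4th entry): 35.
Position 8 → track B, term 4 = -56.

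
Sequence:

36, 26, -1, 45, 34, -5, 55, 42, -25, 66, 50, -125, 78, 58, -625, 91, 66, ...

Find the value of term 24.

-78125

Split by position mod 3 into 3 tracks.
Stream A: 36, 45, 55, 66, 78, 91 — the triangular numbers T_8, T_9, ….
Stream B: 26, 34, 42, 50, 58, 66 — arithmetic, step +8.
Stream C: -1, -5, -25, -125, -625 — geometric, ×5 each step.
Term 24 comes from stream C (its 8th entry): -78125.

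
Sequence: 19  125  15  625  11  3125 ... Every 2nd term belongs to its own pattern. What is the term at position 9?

3

The terms cycle through 2 interleaved subsequences.
Track A: 19, 15, 11 — arithmetic, step −4.
Track B: 125, 625, 3125 — successive powers of 5.
Position 9 → track A, term 5 = 3.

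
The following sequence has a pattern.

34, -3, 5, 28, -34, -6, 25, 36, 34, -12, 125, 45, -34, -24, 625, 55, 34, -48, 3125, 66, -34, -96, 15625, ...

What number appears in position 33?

34

Taking every 4th term gives 4 separate tracks.
Stream A: 34, -34, 34, -34, 34, -34 — oscillating between 34 and -34.
Stream B: -3, -6, -12, -24, -48, -96 — multiplying by 2 each time.
Stream C: 5, 25, 125, 625, 3125, 15625 — powers 5^1, 5^2, 5^3, ….
Stream D: 28, 36, 45, 55, 66 — triangular numbers starting at T_7.
Position 33 falls in stream A as its term 9, giving 34.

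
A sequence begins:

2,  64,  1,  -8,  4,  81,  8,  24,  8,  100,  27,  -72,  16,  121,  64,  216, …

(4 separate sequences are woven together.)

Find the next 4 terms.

32, 144, 125, -648

Read the sequence 4 terms at a time; column i is its own pattern.
Subsequence A is 2, 4, 8, 16, which is successive powers of 2.
Subsequence B is 64, 81, 100, 121, which is the squares 8², 9², 10², ….
Subsequence C is 1, 8, 27, 64, which is the cubes 1³, 2³, 3³, ….
Subsequence D is -8, 24, -72, 216, which is geometric, ×-3 each step.
Position 17 → subsequence A, term 5 = 32.
Position 18 falls in subsequence B as its term 5, giving 144.
The 19th slot belongs to subsequence C; its 5th term is 125.
Position 20 → subsequence D, term 5 = -648.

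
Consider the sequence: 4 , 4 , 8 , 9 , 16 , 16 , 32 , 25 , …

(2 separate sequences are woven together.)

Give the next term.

64

The terms cycle through 2 interleaved subsequences.
Subsequence A = 4, 8, 16, 32: powers of 2.
Subsequence B = 4, 9, 16, 25: consecutive squares n² from n = 2.
The 9th slot belongs to subsequence A; its 5th term is 64.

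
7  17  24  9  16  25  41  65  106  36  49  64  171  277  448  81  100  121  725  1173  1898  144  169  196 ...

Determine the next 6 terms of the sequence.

3071, 4969, 8040, 225, 256, 289

Reading positions in blocks of 6 reveals the pattern AAABBB — 2 tracks woven together.
Track A = 7, 17, 24, 41, 65, 106, 171, 277, 448, 725, 1173, 1898: each term equals the sum of the previous two.
Track B = 9, 16, 25, 36, 49, 64, 81, 100, 121, 144, 169, 196: consecutive squares n² from n = 3.
Position 25 falls in track A as its term 13, giving 3071.
Position 26 → track A, term 14 = 4969.
Position 27 → track A, term 15 = 8040.
Position 28 → track B, term 13 = 225.
Term 29 comes from track B (its 14th entry): 256.
Position 30 → track B, term 15 = 289.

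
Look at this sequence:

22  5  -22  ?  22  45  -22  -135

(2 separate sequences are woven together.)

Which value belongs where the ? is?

Positions 1, 3, 5, … form one subsequence and positions 2, 4, 6, … form another.
Subsequence A = 22, -22, 22, -22: oscillating between 22 and -22.
Subsequence B = 5, ?, 45, -135: geometric with ratio -3.
So the missing entry in subsequence B is -15.

-15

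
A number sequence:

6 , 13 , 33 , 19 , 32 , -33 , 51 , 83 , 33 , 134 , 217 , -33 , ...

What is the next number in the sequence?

351

Reading positions in blocks of 3 reveals the pattern AAB — 2 tracks woven together.
Track A: 6, 13, 19, 32, 51, 83, 134, 217. A Fibonacci-like recurrence a_n = a_{n-1} + a_{n-2}.
Track B: 33, -33, 33, -33. Alternating ±33.
The 13th slot belongs to track A; its 9th term is 351.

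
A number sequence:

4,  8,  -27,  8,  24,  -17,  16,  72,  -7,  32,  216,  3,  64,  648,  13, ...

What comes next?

Read the sequence 3 terms at a time; column i is its own pattern.
Subsequence A: 4, 8, 16, 32, 64 (powers of 2).
Subsequence B: 8, 24, 72, 216, 648 (multiplying by 3 each time).
Subsequence C: -27, -17, -7, 3, 13 (arithmetic, step +10).
The 16th slot belongs to subsequence A; its 6th term is 128.

128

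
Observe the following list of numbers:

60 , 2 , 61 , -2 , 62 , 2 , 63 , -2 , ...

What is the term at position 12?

Split by position mod 2 into 2 tracks.
Subsequence A: 60, 61, 62, 63. Arithmetic with common difference +1.
Subsequence B: 2, -2, 2, -2. The oscillation 2·(−1)^(n+1).
Position 12 falls in subsequence B as its term 6, giving -2.

-2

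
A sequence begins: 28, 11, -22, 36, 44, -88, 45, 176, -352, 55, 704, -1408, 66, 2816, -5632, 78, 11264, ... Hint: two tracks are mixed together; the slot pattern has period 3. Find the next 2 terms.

-22528, 91

Reading positions in blocks of 3 reveals the pattern ABB — 2 tracks woven together.
Subsequence A is 28, 36, 45, 55, 66, 78, which is the triangular numbers T_7, T_8, ….
Subsequence B is 11, -22, 44, -88, 176, -352, 704, -1408, 2816, -5632, 11264, which is geometric, ×-2 each step.
Term 18 comes from subsequence B (its 12th entry): -22528.
Term 19 comes from subsequence A (its 7th entry): 91.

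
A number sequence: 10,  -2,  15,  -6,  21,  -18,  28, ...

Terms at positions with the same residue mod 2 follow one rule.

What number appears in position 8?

Split by position mod 2 into 2 tracks.
Track A = 10, 15, 21, 28: the triangular numbers T_4, T_5, ….
Track B = -2, -6, -18: geometric, ×3 each step.
Position 8 → track B, term 4 = -54.

-54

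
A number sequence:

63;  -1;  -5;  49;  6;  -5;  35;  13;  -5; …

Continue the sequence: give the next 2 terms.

Split by position mod 3: positions 1, 4, 7, … form one track, and each other residue class forms its own.
Track A is 63, 49, 35, which is subtracting 14 each time.
Track B is -1, 6, 13, which is arithmetic, step +7.
Track C is -5, -5, -5, which is the constant sequence -5.
Position 10 → track A, term 4 = 21.
Term 11 comes from track B (its 4th entry): 20.

21, 20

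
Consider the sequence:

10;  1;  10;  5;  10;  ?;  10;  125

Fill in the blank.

25

Split by position mod 2 into 2 tracks.
Track A: 10, 10, 10, 10. Constant 10.
Track B: 1, 5, ?, 125. Powers of 5.
So the missing entry in track B is 25.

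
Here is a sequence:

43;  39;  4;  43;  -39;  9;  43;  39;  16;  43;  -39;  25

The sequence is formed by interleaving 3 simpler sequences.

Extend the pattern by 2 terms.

Split by position mod 3: positions 1, 4, 7, … form one track, and each other residue class forms its own.
Stream A: 43, 43, 43, 43 (always 43).
Stream B: 39, -39, 39, -39 (alternating ±39).
Stream C: 4, 9, 16, 25 (consecutive squares n² from n = 2).
Term 13 comes from stream A (its 5th entry): 43.
Position 14 → stream B, term 5 = 39.

43, 39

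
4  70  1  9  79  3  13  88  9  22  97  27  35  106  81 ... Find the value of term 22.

Taking every 3rd term gives 3 separate tracks.
Stream A is 4, 9, 13, 22, 35, which is each term equals the sum of the previous two.
Stream B is 70, 79, 88, 97, 106, which is adding 9 each time.
Stream C is 1, 3, 9, 27, 81, which is powers 3^0, 3^1, 3^2, ….
Position 22 falls in stream A as its term 8, giving 149.

149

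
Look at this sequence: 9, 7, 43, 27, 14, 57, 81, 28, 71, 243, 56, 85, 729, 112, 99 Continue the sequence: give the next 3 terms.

The terms cycle through 3 interleaved subsequences.
Track A: 9, 27, 81, 243, 729 (successive powers of 3).
Track B: 7, 14, 28, 56, 112 (a geometric progression (common ratio 2)).
Track C: 43, 57, 71, 85, 99 (adding 14 each time).
The 16th slot belongs to track A; its 6th term is 2187.
The 17th slot belongs to track B; its 6th term is 224.
Position 18 → track C, term 6 = 113.

2187, 224, 113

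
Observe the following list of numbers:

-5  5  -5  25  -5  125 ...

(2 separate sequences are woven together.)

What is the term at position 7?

Odd-indexed and even-indexed terms follow separate rules.
Track A is -5, -5, -5, which is the constant sequence -5.
Track B is 5, 25, 125, which is powers 5^1, 5^2, 5^3, ….
The 7th slot belongs to track A; its 4th term is -5.

-5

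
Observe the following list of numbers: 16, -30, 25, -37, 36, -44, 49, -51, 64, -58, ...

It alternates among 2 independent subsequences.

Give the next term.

81

Taking every 2nd term gives 2 separate tracks.
Track A: 16, 25, 36, 49, 64 (consecutive squares n² from n = 4).
Track B: -30, -37, -44, -51, -58 (subtracting 7 each time).
Position 11 falls in track A as its term 6, giving 81.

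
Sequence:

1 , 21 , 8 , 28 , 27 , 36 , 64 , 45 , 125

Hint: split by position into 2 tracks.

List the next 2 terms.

55, 216

Odd-indexed and even-indexed terms follow separate rules.
Track A = 1, 8, 27, 64, 125: perfect cubes starting at 1³.
Track B = 21, 28, 36, 45: triangular numbers starting at T_6.
Term 10 comes from track B (its 5th entry): 55.
Term 11 comes from track A (its 6th entry): 216.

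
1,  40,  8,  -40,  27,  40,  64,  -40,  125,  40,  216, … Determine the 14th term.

40

Taking every 2nd term gives 2 separate tracks.
Track A = 1, 8, 27, 64, 125, 216: consecutive cubes n³ from n = 1.
Track B = 40, -40, 40, -40, 40: alternating ±40.
Term 14 comes from track B (its 7th entry): 40.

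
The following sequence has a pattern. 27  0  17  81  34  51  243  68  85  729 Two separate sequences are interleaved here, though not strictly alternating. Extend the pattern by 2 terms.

102, 119

The slot pattern repeats as ABB (period 3), so there are 2 interleaved tracks.
Stream A is 27, 81, 243, 729, which is powers of 3.
Stream B is 0, 17, 34, 51, 68, 85, which is arithmetic with common difference +17.
Term 11 comes from stream B (its 7th entry): 102.
Position 12 falls in stream B as its term 8, giving 119.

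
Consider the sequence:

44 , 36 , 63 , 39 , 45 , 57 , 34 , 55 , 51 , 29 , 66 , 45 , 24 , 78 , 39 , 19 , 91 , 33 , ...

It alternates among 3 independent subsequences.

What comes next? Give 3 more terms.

14, 105, 27

Split by position mod 3 into 3 tracks.
Track A: 44, 39, 34, 29, 24, 19 — linear: a_n = 49 − 5·n.
Track B: 36, 45, 55, 66, 78, 91 — triangular numbers n(n+1)/2 for n = 8, 9, ….
Track C: 63, 57, 51, 45, 39, 33 — subtracting 6 each time.
The 19th slot belongs to track A; its 7th term is 14.
Term 20 comes from track B (its 7th entry): 105.
Position 21 falls in track C as its term 7, giving 27.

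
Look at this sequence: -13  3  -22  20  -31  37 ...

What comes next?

Positions 1, 3, 5, … form one subsequence and positions 2, 4, 6, … form another.
Subsequence A: -13, -22, -31 — subtracting 9 each time.
Subsequence B: 3, 20, 37 — arithmetic with common difference +17.
Position 7 → subsequence A, term 4 = -40.

-40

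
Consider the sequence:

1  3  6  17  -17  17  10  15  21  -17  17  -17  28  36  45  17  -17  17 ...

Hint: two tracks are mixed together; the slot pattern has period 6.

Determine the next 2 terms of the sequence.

Reading positions in blocks of 6 reveals the pattern AAABBB — 2 tracks woven together.
Track A: 1, 3, 6, 10, 15, 21, 28, 36, 45 (triangular numbers n(n+1)/2 for n = 1, 2, …).
Track B: 17, -17, 17, -17, 17, -17, 17, -17, 17 (alternating ±17).
The 19th slot belongs to track A; its 10th term is 55.
Term 20 comes from track A (its 11th entry): 66.

55, 66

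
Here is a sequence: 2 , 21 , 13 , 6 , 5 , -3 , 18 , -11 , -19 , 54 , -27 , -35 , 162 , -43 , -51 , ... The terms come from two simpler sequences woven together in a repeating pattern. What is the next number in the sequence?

The slot pattern repeats as ABB (period 3), so there are 2 interleaved tracks.
Stream A: 2, 6, 18, 54, 162 — a geometric progression (common ratio 3).
Stream B: 21, 13, 5, -3, -11, -19, -27, -35, -43, -51 — subtracting 8 each time.
Term 16 comes from stream A (its 6th entry): 486.

486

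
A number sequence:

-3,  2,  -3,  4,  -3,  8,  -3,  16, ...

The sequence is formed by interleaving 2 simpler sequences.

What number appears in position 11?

-3

Split by position mod 2 into 2 tracks.
Subsequence A: -3, -3, -3, -3. Always -3.
Subsequence B: 2, 4, 8, 16. Powers 2^1, 2^2, 2^3, ….
Term 11 comes from subsequence A (its 6th entry): -3.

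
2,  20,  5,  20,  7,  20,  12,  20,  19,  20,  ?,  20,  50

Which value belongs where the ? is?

Split by position mod 2 into 2 tracks.
Track A: 2, 5, 7, 12, 19, ?, 50 — a Fibonacci-like recurrence a_n = a_{n-1} + a_{n-2}.
Track B: 20, 20, 20, 20, 20, 20 — the constant sequence 20.
The gap is track A's term 6; the rule gives 31.

31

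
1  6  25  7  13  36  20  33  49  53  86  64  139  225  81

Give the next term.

364

The slot pattern repeats as AAB (period 3), so there are 2 interleaved tracks.
Stream A: 1, 6, 7, 13, 20, 33, 53, 86, 139, 225 — each term equals the sum of the previous two.
Stream B: 25, 36, 49, 64, 81 — the squares 5², 6², 7², ….
Position 16 falls in stream A as its term 11, giving 364.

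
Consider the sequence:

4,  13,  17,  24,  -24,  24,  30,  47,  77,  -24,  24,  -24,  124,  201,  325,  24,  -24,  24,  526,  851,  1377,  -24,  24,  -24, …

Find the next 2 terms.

Reading positions in blocks of 6 reveals the pattern AAABBB — 2 tracks woven together.
Stream A: 4, 13, 17, 30, 47, 77, 124, 201, 325, 526, 851, 1377. A Fibonacci-like recurrence a_n = a_{n-1} + a_{n-2}.
Stream B: 24, -24, 24, -24, 24, -24, 24, -24, 24, -24, 24, -24. Oscillating between 24 and -24.
Term 25 comes from stream A (its 13th entry): 2228.
The 26th slot belongs to stream A; its 14th term is 3605.

2228, 3605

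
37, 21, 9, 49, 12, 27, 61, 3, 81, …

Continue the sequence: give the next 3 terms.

73, -6, 243

Read the sequence 3 terms at a time; column i is its own pattern.
Track A: 37, 49, 61 — arithmetic, step +12.
Track B: 21, 12, 3 — arithmetic with common difference −9.
Track C: 9, 27, 81 — successive powers of 3.
Term 10 comes from track A (its 4th entry): 73.
Position 11 falls in track B as its term 4, giving -6.
Position 12 falls in track C as its term 4, giving 243.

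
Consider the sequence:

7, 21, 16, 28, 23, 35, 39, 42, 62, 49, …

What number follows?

Odd-indexed and even-indexed terms follow separate rules.
Track A is 7, 16, 23, 39, 62, which is Fibonacci-style (each term is the sum of the two before it).
Track B is 21, 28, 35, 42, 49, which is arithmetic with common difference +7.
The 11th slot belongs to track A; its 6th term is 101.

101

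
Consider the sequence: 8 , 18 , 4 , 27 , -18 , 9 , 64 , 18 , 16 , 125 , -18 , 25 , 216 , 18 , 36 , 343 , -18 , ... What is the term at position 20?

The terms cycle through 3 interleaved subsequences.
Subsequence A: 8, 27, 64, 125, 216, 343. Consecutive cubes n³ from n = 2.
Subsequence B: 18, -18, 18, -18, 18, -18. Oscillating between 18 and -18.
Subsequence C: 4, 9, 16, 25, 36. Consecutive squares n² from n = 2.
Term 20 comes from subsequence B (its 7th entry): 18.

18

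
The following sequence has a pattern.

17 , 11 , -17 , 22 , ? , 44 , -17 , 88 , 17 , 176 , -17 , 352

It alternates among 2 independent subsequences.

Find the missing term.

17

Odd-indexed and even-indexed terms follow separate rules.
Subsequence A = 17, -17, ?, -17, 17, -17: oscillating between 17 and -17.
Subsequence B = 11, 22, 44, 88, 176, 352: a geometric progression (common ratio 2).
Filling subsequence A at index 3 by its rule yields 17.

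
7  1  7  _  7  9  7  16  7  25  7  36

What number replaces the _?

4

The terms cycle through 2 interleaved subsequences.
Subsequence A is 7, 7, 7, 7, 7, 7, which is always 7.
Subsequence B is 1, ?, 9, 16, 25, 36, which is the squares 1², 2², 3², ….
The gap is subsequence B's term 2; the rule gives 4.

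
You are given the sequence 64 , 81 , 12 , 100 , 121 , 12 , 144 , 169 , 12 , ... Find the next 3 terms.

Positions follow the repeating pattern AAB; grouping by letter gives 2 tracks.
Stream A: 64, 81, 100, 121, 144, 169 (perfect squares starting at 8²).
Stream B: 12, 12, 12 (constant 12).
Position 10 falls in stream A as its term 7, giving 196.
The 11th slot belongs to stream A; its 8th term is 225.
Term 12 comes from stream B (its 4th entry): 12.

196, 225, 12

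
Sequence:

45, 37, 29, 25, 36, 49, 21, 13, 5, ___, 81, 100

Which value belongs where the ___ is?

64

The slot pattern repeats as AAABBB (period 6), so there are 2 interleaved tracks.
Subsequence A: 45, 37, 29, 21, 13, 5 (linear: a_n = 53 − 8·n).
Subsequence B: 25, 36, 49, ?, 81, 100 (the squares 5², 6², 7², …).
The gap is subsequence B's term 4; the rule gives 64.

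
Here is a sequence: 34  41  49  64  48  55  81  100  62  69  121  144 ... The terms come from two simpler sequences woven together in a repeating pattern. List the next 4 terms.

The slot pattern repeats as AABB (period 4), so there are 2 interleaved tracks.
Track A is 34, 41, 48, 55, 62, 69, which is arithmetic with common difference +7.
Track B is 49, 64, 81, 100, 121, 144, which is consecutive squares n² from n = 7.
Position 13 falls in track A as its term 7, giving 76.
The 14th slot belongs to track A; its 8th term is 83.
The 15th slot belongs to track B; its 7th term is 169.
The 16th slot belongs to track B; its 8th term is 196.

76, 83, 169, 196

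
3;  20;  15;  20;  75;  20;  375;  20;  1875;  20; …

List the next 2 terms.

9375, 20

Taking every 2nd term gives 2 separate tracks.
Subsequence A: 3, 15, 75, 375, 1875 — geometric, ×5 each step.
Subsequence B: 20, 20, 20, 20, 20 — always 20.
Position 11 falls in subsequence A as its term 6, giving 9375.
Term 12 comes from subsequence B (its 6th entry): 20.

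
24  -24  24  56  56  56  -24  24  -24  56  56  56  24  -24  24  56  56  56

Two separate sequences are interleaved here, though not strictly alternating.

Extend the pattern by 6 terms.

-24, 24, -24, 56, 56, 56

The slot pattern repeats as AAABBB (period 6), so there are 2 interleaved tracks.
Subsequence A: 24, -24, 24, -24, 24, -24, 24, -24, 24 (the oscillation 24·(−1)^(n+1)).
Subsequence B: 56, 56, 56, 56, 56, 56, 56, 56, 56 (constant 56).
Position 19 falls in subsequence A as its term 10, giving -24.
The 20th slot belongs to subsequence A; its 11th term is 24.
Term 21 comes from subsequence A (its 12th entry): -24.
The 22nd slot belongs to subsequence B; its 10th term is 56.
Position 23 → subsequence B, term 11 = 56.
Term 24 comes from subsequence B (its 12th entry): 56.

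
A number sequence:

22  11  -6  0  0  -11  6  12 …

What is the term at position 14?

-55

Reading positions in blocks of 4 reveals the pattern AABB — 2 tracks woven together.
Track A is 22, 11, 0, -11, which is subtracting 11 each time.
Track B is -6, 0, 6, 12, which is arithmetic, step +6.
The 14th slot belongs to track A; its 8th term is -55.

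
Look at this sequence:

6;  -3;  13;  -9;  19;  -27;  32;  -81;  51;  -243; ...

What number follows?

Taking every 2nd term gives 2 separate tracks.
Track A = 6, 13, 19, 32, 51: a Fibonacci-like recurrence a_n = a_{n-1} + a_{n-2}.
Track B = -3, -9, -27, -81, -243: geometric with ratio 3.
Term 11 comes from track A (its 6th entry): 83.

83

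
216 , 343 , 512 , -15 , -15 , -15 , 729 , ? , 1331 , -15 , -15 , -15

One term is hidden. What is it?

1000

Reading positions in blocks of 6 reveals the pattern AAABBB — 2 tracks woven together.
Track A: 216, 343, 512, 729, ?, 1331 — the cubes 6³, 7³, 8³, ….
Track B: -15, -15, -15, -15, -15, -15 — always -15.
The gap is track A's term 5; the rule gives 1000.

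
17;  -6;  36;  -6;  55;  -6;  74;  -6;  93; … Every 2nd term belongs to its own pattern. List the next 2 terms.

-6, 112

Positions 1, 3, 5, … form one subsequence and positions 2, 4, 6, … form another.
Stream A = 17, 36, 55, 74, 93: arithmetic, step +19.
Stream B = -6, -6, -6, -6: constant -6.
The 10th slot belongs to stream B; its 5th term is -6.
The 11th slot belongs to stream A; its 6th term is 112.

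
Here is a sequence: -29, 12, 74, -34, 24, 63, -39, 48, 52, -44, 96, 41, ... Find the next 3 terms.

Split by position mod 3: positions 1, 4, 7, … form one track, and each other residue class forms its own.
Subsequence A: -29, -34, -39, -44 — arithmetic, step −5.
Subsequence B: 12, 24, 48, 96 — geometric with ratio 2.
Subsequence C: 74, 63, 52, 41 — subtracting 11 each time.
The 13th slot belongs to subsequence A; its 5th term is -49.
Position 14 falls in subsequence B as its term 5, giving 192.
The 15th slot belongs to subsequence C; its 5th term is 30.

-49, 192, 30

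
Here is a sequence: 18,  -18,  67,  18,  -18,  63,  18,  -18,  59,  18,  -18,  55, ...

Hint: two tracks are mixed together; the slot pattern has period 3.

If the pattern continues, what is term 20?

-18

Positions follow the repeating pattern AAB; grouping by letter gives 2 tracks.
Track A = 18, -18, 18, -18, 18, -18, 18, -18: the oscillation 18·(−1)^(n+1).
Track B = 67, 63, 59, 55: arithmetic with common difference −4.
Position 20 falls in track A as its term 14, giving -18.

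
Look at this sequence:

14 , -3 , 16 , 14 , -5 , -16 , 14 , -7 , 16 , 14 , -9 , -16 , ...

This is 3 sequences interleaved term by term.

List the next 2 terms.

The terms cycle through 3 interleaved subsequences.
Subsequence A = 14, 14, 14, 14: the constant sequence 14.
Subsequence B = -3, -5, -7, -9: arithmetic, step −2.
Subsequence C = 16, -16, 16, -16: alternating ±16.
Position 13 falls in subsequence A as its term 5, giving 14.
Position 14 → subsequence B, term 5 = -11.

14, -11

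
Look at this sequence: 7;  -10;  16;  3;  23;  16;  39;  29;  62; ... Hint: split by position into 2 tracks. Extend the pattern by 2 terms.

Split by position mod 2 into 2 tracks.
Track A = 7, 16, 23, 39, 62: a Fibonacci-like recurrence a_n = a_{n-1} + a_{n-2}.
Track B = -10, 3, 16, 29: linear: a_n = -23 + 13·n.
Term 10 comes from track B (its 5th entry): 42.
Position 11 → track A, term 6 = 101.

42, 101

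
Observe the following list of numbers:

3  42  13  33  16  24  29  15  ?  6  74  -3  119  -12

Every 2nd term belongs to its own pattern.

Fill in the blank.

45

Taking every 2nd term gives 2 separate tracks.
Stream A: 3, 13, 16, 29, ?, 74, 119 (a Fibonacci-like recurrence a_n = a_{n-1} + a_{n-2}).
Stream B: 42, 33, 24, 15, 6, -3, -12 (arithmetic with common difference −9).
Stream A's pattern makes the blank 45.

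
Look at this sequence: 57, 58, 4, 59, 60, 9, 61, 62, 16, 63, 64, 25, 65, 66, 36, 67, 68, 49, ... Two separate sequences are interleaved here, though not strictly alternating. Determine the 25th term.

The slot pattern repeats as AAB (period 3), so there are 2 interleaved tracks.
Subsequence A is 57, 58, 59, 60, 61, 62, 63, 64, 65, 66, 67, 68, which is arithmetic with common difference +1.
Subsequence B is 4, 9, 16, 25, 36, 49, which is the squares 2², 3², 4², ….
The 25th slot belongs to subsequence A; its 17th term is 73.

73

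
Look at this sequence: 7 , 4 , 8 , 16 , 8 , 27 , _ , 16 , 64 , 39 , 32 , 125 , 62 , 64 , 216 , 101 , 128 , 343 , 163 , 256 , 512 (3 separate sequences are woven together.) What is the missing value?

The terms cycle through 3 interleaved subsequences.
Track A: 7, 16, ?, 39, 62, 101, 163 (each term equals the sum of the previous two).
Track B: 4, 8, 16, 32, 64, 128, 256 (powers of 2).
Track C: 8, 27, 64, 125, 216, 343, 512 (the cubes 2³, 3³, 4³, …).
So the missing entry in track A is 23.

23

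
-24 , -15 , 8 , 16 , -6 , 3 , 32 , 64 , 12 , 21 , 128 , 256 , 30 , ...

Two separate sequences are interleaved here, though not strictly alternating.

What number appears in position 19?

2048

Reading positions in blocks of 4 reveals the pattern AABB — 2 tracks woven together.
Track A: -24, -15, -6, 3, 12, 21, 30 — arithmetic with common difference +9.
Track B: 8, 16, 32, 64, 128, 256 — powers of 2.
The 19th slot belongs to track B; its 9th term is 2048.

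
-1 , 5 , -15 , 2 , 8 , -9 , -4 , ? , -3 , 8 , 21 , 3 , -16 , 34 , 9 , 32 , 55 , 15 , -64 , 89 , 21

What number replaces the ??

13

The terms cycle through 3 interleaved subsequences.
Track A: -1, 2, -4, 8, -16, 32, -64 — geometric, ×-2 each step.
Track B: 5, 8, ?, 21, 34, 55, 89 — Fibonacci-style (each term is the sum of the two before it).
Track C: -15, -9, -3, 3, 9, 15, 21 — adding 6 each time.
Filling track B at index 3 by its rule yields 13.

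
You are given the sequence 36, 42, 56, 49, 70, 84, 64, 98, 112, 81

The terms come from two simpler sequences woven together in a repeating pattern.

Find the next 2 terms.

Reading positions in blocks of 3 reveals the pattern ABB — 2 tracks woven together.
Track A: 36, 49, 64, 81 — consecutive squares n² from n = 6.
Track B: 42, 56, 70, 84, 98, 112 — arithmetic with common difference +14.
Term 11 comes from track B (its 7th entry): 126.
Term 12 comes from track B (its 8th entry): 140.

126, 140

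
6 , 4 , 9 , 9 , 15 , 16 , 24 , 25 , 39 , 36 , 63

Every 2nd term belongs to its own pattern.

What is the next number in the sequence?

The terms cycle through 2 interleaved subsequences.
Stream A is 6, 9, 15, 24, 39, 63, which is each term equals the sum of the previous two.
Stream B is 4, 9, 16, 25, 36, which is perfect squares starting at 2².
Position 12 → stream B, term 6 = 49.

49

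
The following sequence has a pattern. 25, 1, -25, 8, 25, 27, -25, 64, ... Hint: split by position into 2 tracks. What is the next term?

25

Split by position mod 2 into 2 tracks.
Track A: 25, -25, 25, -25 — alternating ±25.
Track B: 1, 8, 27, 64 — the cubes 1³, 2³, 3³, ….
The 9th slot belongs to track A; its 5th term is 25.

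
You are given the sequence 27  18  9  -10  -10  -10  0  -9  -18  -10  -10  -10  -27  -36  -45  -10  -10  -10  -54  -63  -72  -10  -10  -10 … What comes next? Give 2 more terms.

Positions follow the repeating pattern AAABBB; grouping by letter gives 2 tracks.
Track A: 27, 18, 9, 0, -9, -18, -27, -36, -45, -54, -63, -72. Linear: a_n = 36 − 9·n.
Track B: -10, -10, -10, -10, -10, -10, -10, -10, -10, -10, -10, -10. The constant sequence -10.
Position 25 falls in track A as its term 13, giving -81.
Position 26 → track A, term 14 = -90.

-81, -90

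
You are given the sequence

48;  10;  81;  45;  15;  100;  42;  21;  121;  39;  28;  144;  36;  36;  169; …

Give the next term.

Taking every 3rd term gives 3 separate tracks.
Stream A: 48, 45, 42, 39, 36 — arithmetic, step −3.
Stream B: 10, 15, 21, 28, 36 — the triangular numbers T_4, T_5, ….
Stream C: 81, 100, 121, 144, 169 — perfect squares starting at 9².
Position 16 falls in stream A as its term 6, giving 33.

33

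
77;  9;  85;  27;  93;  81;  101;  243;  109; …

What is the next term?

Positions 1, 3, 5, … form one subsequence and positions 2, 4, 6, … form another.
Subsequence A = 77, 85, 93, 101, 109: arithmetic with common difference +8.
Subsequence B = 9, 27, 81, 243: powers of 3.
The 10th slot belongs to subsequence B; its 5th term is 729.

729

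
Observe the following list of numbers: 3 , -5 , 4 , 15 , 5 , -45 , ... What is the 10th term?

Split by position mod 2 into 2 tracks.
Track A: 3, 4, 5 (arithmetic with common difference +1).
Track B: -5, 15, -45 (geometric, ×-3 each step).
The 10th slot belongs to track B; its 5th term is -405.

-405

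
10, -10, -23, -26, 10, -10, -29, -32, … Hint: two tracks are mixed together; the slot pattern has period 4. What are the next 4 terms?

Positions follow the repeating pattern AABB; grouping by letter gives 2 tracks.
Stream A is 10, -10, 10, -10, which is alternating ±10.
Stream B is -23, -26, -29, -32, which is arithmetic with common difference −3.
Position 9 falls in stream A as its term 5, giving 10.
Position 10 falls in stream A as its term 6, giving -10.
Position 11 → stream B, term 5 = -35.
Position 12 → stream B, term 6 = -38.

10, -10, -35, -38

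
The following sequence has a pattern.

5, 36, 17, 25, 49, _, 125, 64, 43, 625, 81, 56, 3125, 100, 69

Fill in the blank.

30

Taking every 3rd term gives 3 separate tracks.
Track A = 5, 25, 125, 625, 3125: powers of 5.
Track B = 36, 49, 64, 81, 100: consecutive squares n² from n = 6.
Track C = 17, ?, 43, 56, 69: linear: a_n = 4 + 13·n.
Filling track C at index 2 by its rule yields 30.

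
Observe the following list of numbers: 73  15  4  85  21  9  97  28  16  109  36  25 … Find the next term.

Split by position mod 3: positions 1, 4, 7, … form one track, and each other residue class forms its own.
Track A: 73, 85, 97, 109 (arithmetic with common difference +12).
Track B: 15, 21, 28, 36 (triangular numbers n(n+1)/2 for n = 5, 6, …).
Track C: 4, 9, 16, 25 (perfect squares starting at 2²).
Position 13 → track A, term 5 = 121.

121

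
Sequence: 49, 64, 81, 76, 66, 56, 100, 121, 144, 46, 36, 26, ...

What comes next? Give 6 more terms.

Reading positions in blocks of 6 reveals the pattern AAABBB — 2 tracks woven together.
Track A: 49, 64, 81, 100, 121, 144 (consecutive squares n² from n = 7).
Track B: 76, 66, 56, 46, 36, 26 (arithmetic, step −10).
Position 13 → track A, term 7 = 169.
The 14th slot belongs to track A; its 8th term is 196.
Term 15 comes from track A (its 9th entry): 225.
The 16th slot belongs to track B; its 7th term is 16.
Position 17 → track B, term 8 = 6.
Term 18 comes from track B (its 9th entry): -4.

169, 196, 225, 16, 6, -4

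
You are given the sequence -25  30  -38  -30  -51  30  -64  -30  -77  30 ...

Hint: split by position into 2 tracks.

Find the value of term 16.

-30

The terms cycle through 2 interleaved subsequences.
Track A: -25, -38, -51, -64, -77. Subtracting 13 each time.
Track B: 30, -30, 30, -30, 30. The oscillation 30·(−1)^(n+1).
Position 16 → track B, term 8 = -30.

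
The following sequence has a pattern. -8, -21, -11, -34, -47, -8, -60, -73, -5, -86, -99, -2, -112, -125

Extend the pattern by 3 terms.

Positions follow the repeating pattern AAB; grouping by letter gives 2 tracks.
Track A is -8, -21, -34, -47, -60, -73, -86, -99, -112, -125, which is arithmetic, step −13.
Track B is -11, -8, -5, -2, which is linear: a_n = -14 + 3·n.
The 15th slot belongs to track B; its 5th term is 1.
The 16th slot belongs to track A; its 11th term is -138.
Position 17 → track A, term 12 = -151.

1, -138, -151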